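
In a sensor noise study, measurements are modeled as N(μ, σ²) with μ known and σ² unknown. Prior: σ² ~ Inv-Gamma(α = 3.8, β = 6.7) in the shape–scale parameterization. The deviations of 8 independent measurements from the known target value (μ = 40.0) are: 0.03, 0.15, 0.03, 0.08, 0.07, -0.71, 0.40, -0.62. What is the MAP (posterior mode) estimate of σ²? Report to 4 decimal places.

0.8230

With known mean μ and an Inverse-Gamma(α, β) prior on σ², the Normal likelihood is conjugate: posterior is Inv-Gamma(α + n/2, β + Σ(xᵢ−μ)²/2).
Σ(xᵢ−μ)² = (0.03)² + (0.15)² + (0.03)² + (0.08)² + (0.07)² + (-0.71)² + (0.40)² + (-0.62)² = 1.0841.
Posterior: Inv-Gamma(3.8 + 8/2, 6.7 + 1.0841/2) = Inv-Gamma(7.80, 7.24205).
Mode = β/(α+1) = 7.24205/8.80 = 0.8230.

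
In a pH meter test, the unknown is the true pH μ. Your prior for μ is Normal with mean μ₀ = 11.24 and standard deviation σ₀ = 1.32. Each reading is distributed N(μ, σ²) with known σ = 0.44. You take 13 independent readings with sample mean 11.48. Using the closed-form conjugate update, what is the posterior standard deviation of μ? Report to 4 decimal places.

0.1215

For Normal data with known variance σ², a Normal(μ₀, σ₀²) prior on μ is conjugate. Posterior precision = 1/σ₀² + n/σ²; posterior mean is the precision-weighted average of μ₀ and x̄.
σ₀² = 1.32² = 1.7424, σ² = 0.44² = 0.1936; σ² + n·σ₀² = 0.1936 + 13·1.7424 = 22.8448.
Posterior precision = 1/σ₀² + n/σ² = 1/1.7424 + 13/0.1936 = (σ² + n·σ₀²)/(σ₀²σ²) = 22.8448/(1.7424·0.1936); posterior variance σₙ² = σ₀²σ²/(σ² + n·σ₀²) = 1.7424·0.1936/22.8448 = 0.014766.
Posterior SD = √σₙ² = √(1.7424·0.1936/22.8448) = 0.1215.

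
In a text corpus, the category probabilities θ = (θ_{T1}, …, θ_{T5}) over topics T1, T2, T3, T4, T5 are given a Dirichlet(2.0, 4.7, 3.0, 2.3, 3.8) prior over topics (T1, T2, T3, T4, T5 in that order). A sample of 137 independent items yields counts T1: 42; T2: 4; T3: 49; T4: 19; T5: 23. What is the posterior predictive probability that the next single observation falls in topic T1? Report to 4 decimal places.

The Dirichlet prior is conjugate to the Multinomial likelihood: each posterior αⱼ = prior αⱼ + observed count nⱼ.
Posterior concentration: (44.0, 8.7, 52.0, 21.3, 26.8), total = 152.8.
P(next = T1 | data) = α_{T1}/Σα = 0.2880.

0.2880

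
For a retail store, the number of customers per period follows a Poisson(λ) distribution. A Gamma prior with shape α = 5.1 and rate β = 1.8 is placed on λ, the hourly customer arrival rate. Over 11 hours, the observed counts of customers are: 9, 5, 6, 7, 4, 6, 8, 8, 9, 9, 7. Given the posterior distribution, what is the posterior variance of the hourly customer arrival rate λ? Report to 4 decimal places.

0.5072

With a Gamma(shape α, rate β) prior, the Poisson likelihood is conjugate: the posterior is Gamma(α + ΣXᵢ, β + n).
Sum of counts S = 78 over n = 11 hours.
Posterior: Gamma(α+S, β+n) = Gamma(5.1+78, 1.8+11) = Gamma(83.1, 12.8).
Var = α/β² = 83.1/12.8² = 0.5072.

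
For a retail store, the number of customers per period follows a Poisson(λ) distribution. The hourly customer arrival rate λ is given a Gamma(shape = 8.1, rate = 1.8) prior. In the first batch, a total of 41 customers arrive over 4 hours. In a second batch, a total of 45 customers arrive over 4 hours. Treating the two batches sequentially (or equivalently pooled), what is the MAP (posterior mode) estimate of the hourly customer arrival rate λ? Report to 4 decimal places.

9.5000

With a Gamma(shape α, rate β) prior, the Poisson likelihood is conjugate: the posterior is Gamma(α + ΣXᵢ, β + n).
After batch 1: Gamma(α+S, β+n) = Gamma(8.1+41, 1.8+4) = Gamma(49.1, 5.8).
After batch 2: Gamma(α+S, β+n) = Gamma(49.1+45, 5.8+4) = Gamma(94.1, 9.8).
Mode of Gamma(α,β) for α≥1 is (α−1)/β = 93.1/9.8 = 9.5000.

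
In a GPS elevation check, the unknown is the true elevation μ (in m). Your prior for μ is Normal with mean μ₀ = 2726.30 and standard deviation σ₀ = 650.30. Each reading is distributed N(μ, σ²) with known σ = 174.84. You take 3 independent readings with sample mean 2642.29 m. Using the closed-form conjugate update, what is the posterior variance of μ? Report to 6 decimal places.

9949.928417

For Normal data with known variance σ², a Normal(μ₀, σ₀²) prior on μ is conjugate. Posterior precision = 1/σ₀² + n/σ²; posterior mean is the precision-weighted average of μ₀ and x̄.
σ₀² = 650.30² = 422890.09, σ² = 174.84² = 30569.0256; σ² + n·σ₀² = 30569.0256 + 3·422890.09 = 1299239.2956.
Posterior precision = 1/σ₀² + n/σ² = 1/422890.09 + 3/30569.0256 = (σ² + n·σ₀²)/(σ₀²σ²) = 1299239.2956/(422890.09·30569.0256); posterior variance σₙ² = σ₀²σ²/(σ² + n·σ₀²) = 422890.09·30569.0256/1299239.2956 = 9949.928417.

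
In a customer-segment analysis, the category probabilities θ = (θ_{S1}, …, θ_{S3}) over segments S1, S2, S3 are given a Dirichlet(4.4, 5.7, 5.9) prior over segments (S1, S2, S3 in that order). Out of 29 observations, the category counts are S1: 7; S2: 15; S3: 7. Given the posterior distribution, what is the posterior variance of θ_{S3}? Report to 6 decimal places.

0.004445

The Dirichlet prior is conjugate to the Multinomial likelihood: each posterior αⱼ = prior αⱼ + observed count nⱼ.
Posterior concentration: (11.4, 20.7, 12.9), total = 45.0.
Var[θ_j] = α_j(Σα−α_j)/((Σα)²(Σα+1)) = 12.9·32.1/(45.0²·46.0) = 0.004445.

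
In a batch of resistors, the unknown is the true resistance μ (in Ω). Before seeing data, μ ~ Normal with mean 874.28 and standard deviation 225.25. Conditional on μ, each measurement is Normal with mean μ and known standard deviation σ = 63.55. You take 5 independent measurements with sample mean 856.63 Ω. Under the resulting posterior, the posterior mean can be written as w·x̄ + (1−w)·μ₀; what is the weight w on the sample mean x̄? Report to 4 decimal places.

For Normal data with known variance σ², a Normal(μ₀, σ₀²) prior on μ is conjugate. Posterior precision = 1/σ₀² + n/σ²; posterior mean is the precision-weighted average of μ₀ and x̄.
σ₀² = 225.25² = 50737.5625, σ² = 63.55² = 4038.6025. Prior precision 1/σ₀² = 1/50737.5625; data precision n/σ² = 5/4038.6025.
w = (n/σ²)/(1/σ₀² + n/σ²) = n·σ₀²/(σ² + n·σ₀²) = 5·50737.5625/(4038.6025 + 5·50737.5625) = 253687.8125/257726.415 = 0.9843.

0.9843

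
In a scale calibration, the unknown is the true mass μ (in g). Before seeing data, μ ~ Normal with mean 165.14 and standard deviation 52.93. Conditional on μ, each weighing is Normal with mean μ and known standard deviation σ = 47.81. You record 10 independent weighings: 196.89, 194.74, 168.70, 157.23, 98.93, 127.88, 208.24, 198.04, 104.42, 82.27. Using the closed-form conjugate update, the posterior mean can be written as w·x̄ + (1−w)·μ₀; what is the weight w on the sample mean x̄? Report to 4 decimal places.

For Normal data with known variance σ², a Normal(μ₀, σ₀²) prior on μ is conjugate. Posterior precision = 1/σ₀² + n/σ²; posterior mean is the precision-weighted average of μ₀ and x̄.
σ₀² = 52.93² = 2801.5849, σ² = 47.81² = 2285.7961. Prior precision 1/σ₀² = 1/2801.5849; data precision n/σ² = 10/2285.7961.
w = (n/σ²)/(1/σ₀² + n/σ²) = n·σ₀²/(σ² + n·σ₀²) = 10·2801.5849/(2285.7961 + 10·2801.5849) = 28015.849/30301.6451 = 0.9246.

0.9246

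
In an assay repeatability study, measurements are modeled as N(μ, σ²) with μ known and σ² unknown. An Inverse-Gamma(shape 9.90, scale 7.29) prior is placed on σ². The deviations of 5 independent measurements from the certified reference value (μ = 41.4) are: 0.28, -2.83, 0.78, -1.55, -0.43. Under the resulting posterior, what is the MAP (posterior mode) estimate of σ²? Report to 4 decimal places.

With known mean μ and an Inverse-Gamma(α, β) prior on σ², the Normal likelihood is conjugate: posterior is Inv-Gamma(α + n/2, β + Σ(xᵢ−μ)²/2).
Σ(xᵢ−μ)² = (0.28)² + (-2.83)² + (0.78)² + (-1.55)² + (-0.43)² = 11.2831.
Posterior: Inv-Gamma(9.90 + 5/2, 7.29 + 11.2831/2) = Inv-Gamma(12.40, 12.93155).
Mode = β/(α+1) = 12.93155/13.40 = 0.9650.

0.9650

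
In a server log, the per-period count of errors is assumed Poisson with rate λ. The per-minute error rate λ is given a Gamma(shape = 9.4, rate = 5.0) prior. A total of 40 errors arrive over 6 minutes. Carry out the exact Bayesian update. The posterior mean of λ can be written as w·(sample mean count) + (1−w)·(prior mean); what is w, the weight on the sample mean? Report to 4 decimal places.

With a Gamma(shape α, rate β) prior, the Poisson likelihood is conjugate: the posterior is Gamma(α + ΣXᵢ, β + n).
Posterior mean = (α₀+S)/(β₀+n) = [n/(β₀+n)]·(S/n) + [β₀/(β₀+n)]·(α₀/β₀), so only n and β₀ enter the weight.
Weight on data w = n/(β₀+n) = 6/(5.0+6) = 6/11.0 = 0.5455.

0.5455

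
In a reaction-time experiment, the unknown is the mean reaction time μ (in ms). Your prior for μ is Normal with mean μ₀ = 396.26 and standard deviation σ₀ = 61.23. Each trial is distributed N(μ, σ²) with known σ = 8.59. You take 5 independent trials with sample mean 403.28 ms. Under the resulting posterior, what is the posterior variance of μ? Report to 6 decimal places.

For Normal data with known variance σ², a Normal(μ₀, σ₀²) prior on μ is conjugate. Posterior precision = 1/σ₀² + n/σ²; posterior mean is the precision-weighted average of μ₀ and x̄.
σ₀² = 61.23² = 3749.1129, σ² = 8.59² = 73.7881; σ² + n·σ₀² = 73.7881 + 5·3749.1129 = 18819.3526.
Posterior precision = 1/σ₀² + n/σ² = 1/3749.1129 + 5/73.7881 = (σ² + n·σ₀²)/(σ₀²σ²) = 18819.3526/(3749.1129·73.7881); posterior variance σₙ² = σ₀²σ²/(σ² + n·σ₀²) = 3749.1129·73.7881/18819.3526 = 14.699757.

14.699757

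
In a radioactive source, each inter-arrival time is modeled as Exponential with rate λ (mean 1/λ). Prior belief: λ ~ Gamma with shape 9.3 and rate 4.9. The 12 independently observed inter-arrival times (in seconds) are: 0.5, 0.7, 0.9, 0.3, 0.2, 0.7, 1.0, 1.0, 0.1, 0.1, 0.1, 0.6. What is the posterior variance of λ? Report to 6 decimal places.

0.172876

With a Gamma(shape α, rate β) prior on the exponential rate λ, the posterior after n observations with total T = Σxᵢ is Gamma(α+n, β+T).
Sum of observations T = 6.2 seconds; n = 12.
Posterior: Gamma(9.3+12, 4.9+6.2) = Gamma(21.3, 11.1).
Var = α/β² = 0.172876.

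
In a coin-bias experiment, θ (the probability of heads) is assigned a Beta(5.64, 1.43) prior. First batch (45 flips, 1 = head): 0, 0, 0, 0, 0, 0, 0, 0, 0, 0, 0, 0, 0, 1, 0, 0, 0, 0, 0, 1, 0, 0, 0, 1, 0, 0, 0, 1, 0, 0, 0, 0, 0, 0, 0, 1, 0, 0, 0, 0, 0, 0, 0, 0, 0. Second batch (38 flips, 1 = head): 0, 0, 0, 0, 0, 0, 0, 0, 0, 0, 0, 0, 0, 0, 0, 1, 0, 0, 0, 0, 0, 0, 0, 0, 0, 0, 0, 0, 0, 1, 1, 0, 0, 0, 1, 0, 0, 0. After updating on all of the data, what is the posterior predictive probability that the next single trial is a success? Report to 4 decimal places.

0.1625

The Beta prior is conjugate to a Binomial/Bernoulli likelihood; the update adds successes to α and failures to β.
After batch 1: Beta(5.64+5, 1.43+40) = Beta(10.64, 41.43).
After batch 2: Beta(10.64+4, 41.43+34) = Beta(14.64, 75.43).
For a single future Bernoulli trial, P(success | data) = α/(α+β) = 0.1625.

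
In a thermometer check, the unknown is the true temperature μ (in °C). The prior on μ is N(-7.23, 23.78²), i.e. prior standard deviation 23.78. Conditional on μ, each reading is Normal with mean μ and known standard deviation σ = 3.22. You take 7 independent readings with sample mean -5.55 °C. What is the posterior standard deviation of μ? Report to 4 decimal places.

1.2155

For Normal data with known variance σ², a Normal(μ₀, σ₀²) prior on μ is conjugate. Posterior precision = 1/σ₀² + n/σ²; posterior mean is the precision-weighted average of μ₀ and x̄.
σ₀² = 23.78² = 565.4884, σ² = 3.22² = 10.3684; σ² + n·σ₀² = 10.3684 + 7·565.4884 = 3968.7872.
Posterior precision = 1/σ₀² + n/σ² = 1/565.4884 + 7/10.3684 = (σ² + n·σ₀²)/(σ₀²σ²) = 3968.7872/(565.4884·10.3684); posterior variance σₙ² = σ₀²σ²/(σ² + n·σ₀²) = 565.4884·10.3684/3968.7872 = 1.477330.
Posterior SD = √σₙ² = √(565.4884·10.3684/3968.7872) = 1.2155.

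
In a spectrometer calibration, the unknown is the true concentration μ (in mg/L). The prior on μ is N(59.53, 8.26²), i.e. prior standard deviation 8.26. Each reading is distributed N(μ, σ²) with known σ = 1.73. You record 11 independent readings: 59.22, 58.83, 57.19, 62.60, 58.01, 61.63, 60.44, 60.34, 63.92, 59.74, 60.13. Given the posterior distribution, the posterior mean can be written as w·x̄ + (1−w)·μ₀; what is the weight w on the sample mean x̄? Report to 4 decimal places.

For Normal data with known variance σ², a Normal(μ₀, σ₀²) prior on μ is conjugate. Posterior precision = 1/σ₀² + n/σ²; posterior mean is the precision-weighted average of μ₀ and x̄.
σ₀² = 8.26² = 68.2276, σ² = 1.73² = 2.9929. Prior precision 1/σ₀² = 1/68.2276; data precision n/σ² = 11/2.9929.
w = (n/σ²)/(1/σ₀² + n/σ²) = n·σ₀²/(σ² + n·σ₀²) = 11·68.2276/(2.9929 + 11·68.2276) = 750.5036/753.4965 = 0.9960.

0.9960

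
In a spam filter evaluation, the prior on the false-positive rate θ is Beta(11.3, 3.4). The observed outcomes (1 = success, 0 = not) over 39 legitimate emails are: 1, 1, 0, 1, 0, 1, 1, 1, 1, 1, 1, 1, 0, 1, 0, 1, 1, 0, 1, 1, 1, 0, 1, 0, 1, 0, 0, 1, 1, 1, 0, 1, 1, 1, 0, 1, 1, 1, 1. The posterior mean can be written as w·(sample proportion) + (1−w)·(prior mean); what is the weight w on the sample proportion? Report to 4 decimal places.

The Beta prior is conjugate to a Binomial/Bernoulli likelihood; the update adds successes to α and failures to β.
Posterior mean = (α₀+k)/(α₀+β₀+n) = [n/(α₀+β₀+n)]·(k/n) + [(α₀+β₀)/(α₀+β₀+n)]·α₀/(α₀+β₀), so only n and the prior enter the weight.
The weight on the data is w = n/(α₀+β₀+n) = 39/(11.3+3.4+39) = 39/53.7 = 0.7263.

0.7263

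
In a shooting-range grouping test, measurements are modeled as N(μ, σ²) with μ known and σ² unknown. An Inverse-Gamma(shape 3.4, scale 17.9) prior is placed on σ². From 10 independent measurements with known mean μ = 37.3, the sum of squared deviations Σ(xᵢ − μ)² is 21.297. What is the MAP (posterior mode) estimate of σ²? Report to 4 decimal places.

With known mean μ and an Inverse-Gamma(α, β) prior on σ², the Normal likelihood is conjugate: posterior is Inv-Gamma(α + n/2, β + Σ(xᵢ−μ)²/2).
Posterior: Inv-Gamma(3.4 + 10/2, 17.9 + 21.297/2) = Inv-Gamma(8.40, 28.5485).
Mode = β/(α+1) = 28.5485/9.40 = 3.0371.

3.0371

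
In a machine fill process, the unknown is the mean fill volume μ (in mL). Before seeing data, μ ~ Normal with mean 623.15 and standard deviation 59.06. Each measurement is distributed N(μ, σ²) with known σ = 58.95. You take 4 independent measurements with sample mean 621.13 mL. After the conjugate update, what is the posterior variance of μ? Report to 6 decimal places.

For Normal data with known variance σ², a Normal(μ₀, σ₀²) prior on μ is conjugate. Posterior precision = 1/σ₀² + n/σ²; posterior mean is the precision-weighted average of μ₀ and x̄.
σ₀² = 59.06² = 3488.0836, σ² = 58.95² = 3475.1025; σ² + n·σ₀² = 3475.1025 + 4·3488.0836 = 17427.4369.
Posterior precision = 1/σ₀² + n/σ² = 1/3488.0836 + 4/3475.1025 = (σ² + n·σ₀²)/(σ₀²σ²) = 17427.4369/(3488.0836·3475.1025); posterior variance σₙ² = σ₀²σ²/(σ² + n·σ₀²) = 3488.0836·3475.1025/17427.4369 = 695.538197.

695.538197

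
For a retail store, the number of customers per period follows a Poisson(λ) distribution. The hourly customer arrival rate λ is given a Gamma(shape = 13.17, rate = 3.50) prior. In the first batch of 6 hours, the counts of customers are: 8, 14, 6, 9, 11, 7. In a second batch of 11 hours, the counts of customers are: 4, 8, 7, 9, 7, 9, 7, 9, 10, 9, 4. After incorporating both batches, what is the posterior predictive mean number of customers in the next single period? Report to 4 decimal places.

7.3741

With a Gamma(shape α, rate β) prior, the Poisson likelihood is conjugate: the posterior is Gamma(α + ΣXᵢ, β + n).
Batch 1: sum of counts S = 55 over n = 6 hours.
After batch 1: Gamma(α+S, β+n) = Gamma(13.17+55, 3.50+6) = Gamma(68.17, 9.50).
Batch 2: sum of counts S = 83 over n = 11 hours.
After batch 2: Gamma(α+S, β+n) = Gamma(68.17+83, 9.50+11) = Gamma(151.17, 20.50).
The predictive distribution for one future period is NegBinom with mean α/β = 7.3741.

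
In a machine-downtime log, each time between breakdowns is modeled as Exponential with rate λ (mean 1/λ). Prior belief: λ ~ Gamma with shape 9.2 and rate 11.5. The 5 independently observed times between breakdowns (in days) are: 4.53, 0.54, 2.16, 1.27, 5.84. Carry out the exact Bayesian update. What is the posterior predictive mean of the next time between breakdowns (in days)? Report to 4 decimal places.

1.9576

With a Gamma(shape α, rate β) prior on the exponential rate λ, the posterior after n observations with total T = Σxᵢ is Gamma(α+n, β+T).
Sum of observations T = 14.34 days; n = 5.
Posterior: Gamma(9.2+5, 11.5+14.34) = Gamma(14.2, 25.84).
The predictive distribution for the next observation is Lomax; its mean is β/(α−1) = 25.84/13.2 = 1.9576.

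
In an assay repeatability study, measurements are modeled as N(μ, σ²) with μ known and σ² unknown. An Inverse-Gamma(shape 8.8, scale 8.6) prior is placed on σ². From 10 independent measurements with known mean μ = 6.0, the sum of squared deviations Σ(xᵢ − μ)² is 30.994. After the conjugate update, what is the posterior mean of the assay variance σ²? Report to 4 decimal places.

With known mean μ and an Inverse-Gamma(α, β) prior on σ², the Normal likelihood is conjugate: posterior is Inv-Gamma(α + n/2, β + Σ(xᵢ−μ)²/2).
Posterior: Inv-Gamma(8.8 + 10/2, 8.6 + 30.994/2) = Inv-Gamma(13.80, 24.0970).
E[σ²|data] = β/(α−1) = 24.0970/12.80 = 1.8826.

1.8826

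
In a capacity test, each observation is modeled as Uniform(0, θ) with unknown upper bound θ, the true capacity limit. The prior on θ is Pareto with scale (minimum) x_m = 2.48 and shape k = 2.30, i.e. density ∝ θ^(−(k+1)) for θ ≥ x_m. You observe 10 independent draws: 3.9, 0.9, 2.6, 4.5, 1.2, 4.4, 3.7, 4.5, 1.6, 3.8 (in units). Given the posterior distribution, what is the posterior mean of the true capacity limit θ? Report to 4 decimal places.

A Pareto(scale x_m, shape k) prior on the upper bound θ of Uniform(0, θ) is conjugate: posterior is Pareto(max(x_m, max xᵢ), k + n).
Sample maximum = 4.5; prior scale x_m = 2.48 → posterior scale = max = 4.50.
Posterior shape = 2.30 + 10 = 12.30.
E[θ|data] = k·x_m/(k−1) = 12.30·4.50/11.30 = 4.8982.

4.8982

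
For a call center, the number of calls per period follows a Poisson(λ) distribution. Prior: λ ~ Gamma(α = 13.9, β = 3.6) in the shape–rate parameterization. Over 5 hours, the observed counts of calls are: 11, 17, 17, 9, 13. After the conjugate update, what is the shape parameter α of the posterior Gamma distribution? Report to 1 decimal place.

80.9

With a Gamma(shape α, rate β) prior, the Poisson likelihood is conjugate: the posterior is Gamma(α + ΣXᵢ, β + n).
Sum of counts S = 67 over n = 5 hours.
Posterior: Gamma(α+S, β+n) = Gamma(13.9+67, 3.6+5) = Gamma(80.9, 8.6).
Posterior α = 80.9.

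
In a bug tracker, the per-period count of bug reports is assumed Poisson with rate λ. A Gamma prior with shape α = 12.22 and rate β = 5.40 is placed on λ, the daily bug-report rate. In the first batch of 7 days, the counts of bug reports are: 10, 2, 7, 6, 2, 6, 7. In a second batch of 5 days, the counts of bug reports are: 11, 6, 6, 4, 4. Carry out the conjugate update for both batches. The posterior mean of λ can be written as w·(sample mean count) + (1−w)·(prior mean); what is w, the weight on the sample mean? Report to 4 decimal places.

0.6897

With a Gamma(shape α, rate β) prior, the Poisson likelihood is conjugate: the posterior is Gamma(α + ΣXᵢ, β + n).
Total number of days: n = 7 + 5 = 12.
Posterior mean = (α₀+S)/(β₀+n) = [n/(β₀+n)]·(S/n) + [β₀/(β₀+n)]·(α₀/β₀), so only n and β₀ enter the weight.
Weight on data w = n/(β₀+n) = 12/(5.40+12) = 12/17.40 = 0.6897.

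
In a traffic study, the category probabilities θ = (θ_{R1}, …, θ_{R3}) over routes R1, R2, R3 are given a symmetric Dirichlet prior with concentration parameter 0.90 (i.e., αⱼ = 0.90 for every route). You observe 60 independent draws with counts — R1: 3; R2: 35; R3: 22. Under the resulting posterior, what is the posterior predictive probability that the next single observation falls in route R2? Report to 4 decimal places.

0.5726

The Dirichlet prior is conjugate to the Multinomial likelihood: each posterior αⱼ = prior αⱼ + observed count nⱼ.
Posterior concentration: (3.90, 35.90, 22.90), total = 62.70.
P(next = R2 | data) = α_{R2}/Σα = 0.5726.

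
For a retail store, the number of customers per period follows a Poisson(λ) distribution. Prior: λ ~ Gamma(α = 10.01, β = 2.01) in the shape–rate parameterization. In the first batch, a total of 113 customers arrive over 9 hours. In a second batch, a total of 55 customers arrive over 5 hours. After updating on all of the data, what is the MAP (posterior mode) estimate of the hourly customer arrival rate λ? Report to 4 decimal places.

With a Gamma(shape α, rate β) prior, the Poisson likelihood is conjugate: the posterior is Gamma(α + ΣXᵢ, β + n).
After batch 1: Gamma(α+S, β+n) = Gamma(10.01+113, 2.01+9) = Gamma(123.01, 11.01).
After batch 2: Gamma(α+S, β+n) = Gamma(123.01+55, 11.01+5) = Gamma(178.01, 16.01).
Mode of Gamma(α,β) for α≥1 is (α−1)/β = 177.01/16.01 = 11.0562.

11.0562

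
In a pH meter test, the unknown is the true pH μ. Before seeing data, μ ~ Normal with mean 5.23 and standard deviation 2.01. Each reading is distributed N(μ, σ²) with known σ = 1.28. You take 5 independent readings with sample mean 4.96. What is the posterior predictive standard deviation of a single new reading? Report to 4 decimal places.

For Normal data with known variance σ², a Normal(μ₀, σ₀²) prior on μ is conjugate. Posterior precision = 1/σ₀² + n/σ²; posterior mean is the precision-weighted average of μ₀ and x̄.
σ₀² = 2.01² = 4.0401, σ² = 1.28² = 1.6384; σ² + n·σ₀² = 1.6384 + 5·4.0401 = 21.8389.
Posterior precision = 1/σ₀² + n/σ² = 1/4.0401 + 5/1.6384 = (σ² + n·σ₀²)/(σ₀²σ²) = 21.8389/(4.0401·1.6384); posterior variance σₙ² = σ₀²σ²/(σ² + n·σ₀²) = 4.0401·1.6384/21.8389 = 0.303097.
Predictive variance for one new observation = σₙ² + σ² = 4.0401·1.6384/21.8389 + 1.6384 = σ²·(σ₀² + 21.8389)/21.8389 = 1.6384·25.879/21.8389 = 1.941497; SD = √(1.6384·25.879/21.8389) = 1.3934.

1.3934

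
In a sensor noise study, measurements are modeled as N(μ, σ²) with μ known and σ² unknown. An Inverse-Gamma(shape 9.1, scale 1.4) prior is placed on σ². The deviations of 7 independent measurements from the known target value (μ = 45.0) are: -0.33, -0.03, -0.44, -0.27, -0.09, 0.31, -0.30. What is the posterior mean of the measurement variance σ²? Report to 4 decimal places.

With known mean μ and an Inverse-Gamma(α, β) prior on σ², the Normal likelihood is conjugate: posterior is Inv-Gamma(α + n/2, β + Σ(xᵢ−μ)²/2).
Σ(xᵢ−μ)² = (-0.33)² + (-0.03)² + (-0.44)² + (-0.27)² + (-0.09)² + (0.31)² + (-0.30)² = 0.5705.
Posterior: Inv-Gamma(9.1 + 7/2, 1.4 + 0.5705/2) = Inv-Gamma(12.60, 1.68525).
E[σ²|data] = β/(α−1) = 1.68525/11.60 = 0.1453.

0.1453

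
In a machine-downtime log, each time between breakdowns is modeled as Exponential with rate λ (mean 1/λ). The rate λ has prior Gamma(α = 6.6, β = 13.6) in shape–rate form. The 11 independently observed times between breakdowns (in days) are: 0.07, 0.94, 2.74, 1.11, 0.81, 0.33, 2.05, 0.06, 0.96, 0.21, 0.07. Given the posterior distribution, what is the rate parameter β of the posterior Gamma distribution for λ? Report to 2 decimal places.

With a Gamma(shape α, rate β) prior on the exponential rate λ, the posterior after n observations with total T = Σxᵢ is Gamma(α+n, β+T).
Sum of observations T = 9.35 days; n = 11.
Posterior: Gamma(6.6+11, 13.6+9.35) = Gamma(17.6, 22.95).
Posterior β = 22.95.

22.95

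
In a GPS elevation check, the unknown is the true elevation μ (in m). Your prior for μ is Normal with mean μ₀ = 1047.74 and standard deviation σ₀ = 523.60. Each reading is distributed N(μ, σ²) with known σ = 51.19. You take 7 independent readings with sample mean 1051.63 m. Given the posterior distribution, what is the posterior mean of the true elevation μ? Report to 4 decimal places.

1051.6247

For Normal data with known variance σ², a Normal(μ₀, σ₀²) prior on μ is conjugate. Posterior precision = 1/σ₀² + n/σ²; posterior mean is the precision-weighted average of μ₀ and x̄.
n·x̄ = 7·1051.63 = 7361.41.
σ₀² = 523.60² = 274156.96, σ² = 51.19² = 2620.4161; σ² + n·σ₀² = 2620.4161 + 7·274156.96 = 1921719.1361.
Posterior mean = (μ₀/σ₀² + n·x̄/σ²)/(1/σ₀² + n/σ²) = (σ²·μ₀ + σ₀²·n·x̄)/(σ² + n·σ₀²) = (2620.4161·1047.74 + 274156.96·7361.41)/1921719.1361 = 2020927301.678214/1921719.1361 = 1051.6247.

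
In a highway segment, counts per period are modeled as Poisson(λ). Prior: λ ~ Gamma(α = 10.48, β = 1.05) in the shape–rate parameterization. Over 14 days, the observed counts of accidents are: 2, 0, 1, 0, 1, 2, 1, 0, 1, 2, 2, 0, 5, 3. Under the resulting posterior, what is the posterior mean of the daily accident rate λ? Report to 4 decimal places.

With a Gamma(shape α, rate β) prior, the Poisson likelihood is conjugate: the posterior is Gamma(α + ΣXᵢ, β + n).
Sum of counts S = 20 over n = 14 days.
Posterior: Gamma(α+S, β+n) = Gamma(10.48+20, 1.05+14) = Gamma(30.48, 15.05).
Posterior mean = α/β = 30.48/15.05 = 2.0252.

2.0252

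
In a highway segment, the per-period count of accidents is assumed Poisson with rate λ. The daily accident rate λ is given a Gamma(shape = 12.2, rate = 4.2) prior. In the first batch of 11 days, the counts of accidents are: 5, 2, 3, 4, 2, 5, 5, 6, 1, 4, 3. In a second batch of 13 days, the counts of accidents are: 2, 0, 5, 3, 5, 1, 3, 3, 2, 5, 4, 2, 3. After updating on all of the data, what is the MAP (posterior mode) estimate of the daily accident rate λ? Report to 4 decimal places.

3.1631

With a Gamma(shape α, rate β) prior, the Poisson likelihood is conjugate: the posterior is Gamma(α + ΣXᵢ, β + n).
Batch 1: sum of counts S = 40 over n = 11 days.
After batch 1: Gamma(α+S, β+n) = Gamma(12.2+40, 4.2+11) = Gamma(52.2, 15.2).
Batch 2: sum of counts S = 38 over n = 13 days.
After batch 2: Gamma(α+S, β+n) = Gamma(52.2+38, 15.2+13) = Gamma(90.2, 28.2).
Mode of Gamma(α,β) for α≥1 is (α−1)/β = 89.2/28.2 = 3.1631.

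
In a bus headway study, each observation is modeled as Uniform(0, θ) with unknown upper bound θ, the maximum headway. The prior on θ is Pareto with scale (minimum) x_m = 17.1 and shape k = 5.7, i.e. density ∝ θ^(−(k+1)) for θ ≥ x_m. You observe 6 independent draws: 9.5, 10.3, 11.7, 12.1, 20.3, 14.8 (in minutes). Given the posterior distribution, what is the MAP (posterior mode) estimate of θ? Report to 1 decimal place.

20.3

A Pareto(scale x_m, shape k) prior on the upper bound θ of Uniform(0, θ) is conjugate: posterior is Pareto(max(x_m, max xᵢ), k + n).
Sample maximum = 20.3; prior scale x_m = 17.1 → posterior scale = max = 20.3.
Posterior shape = 5.7 + 6 = 11.7.
The Pareto density is decreasing on [x_m, ∞), so the mode is x_m = 20.3.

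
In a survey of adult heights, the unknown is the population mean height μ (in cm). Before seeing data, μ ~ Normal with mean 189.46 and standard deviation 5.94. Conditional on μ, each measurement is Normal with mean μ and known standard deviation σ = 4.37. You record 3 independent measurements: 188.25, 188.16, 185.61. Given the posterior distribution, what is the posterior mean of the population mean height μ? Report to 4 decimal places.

For Normal data with known variance σ², a Normal(μ₀, σ₀²) prior on μ is conjugate. Posterior precision = 1/σ₀² + n/σ²; posterior mean is the precision-weighted average of μ₀ and x̄.
Σxᵢ = 188.25 + 188.16 + 185.61 = 562.02, so n·x̄ = 562.02.
σ₀² = 5.94² = 35.2836, σ² = 4.37² = 19.0969; σ² + n·σ₀² = 19.0969 + 3·35.2836 = 124.9477.
Posterior mean = (μ₀/σ₀² + n·x̄/σ²)/(1/σ₀² + n/σ²) = (σ²·μ₀ + σ₀²·n·x̄)/(σ² + n·σ₀²) = (19.0969·189.46 + 35.2836·562.02)/124.9477 = 23448.187546/124.9477 = 187.6640.

187.6640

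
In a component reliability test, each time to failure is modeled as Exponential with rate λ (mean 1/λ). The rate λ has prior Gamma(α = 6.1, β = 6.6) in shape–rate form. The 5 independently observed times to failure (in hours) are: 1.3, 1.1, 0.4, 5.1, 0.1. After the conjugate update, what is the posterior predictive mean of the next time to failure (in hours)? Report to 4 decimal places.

1.4455

With a Gamma(shape α, rate β) prior on the exponential rate λ, the posterior after n observations with total T = Σxᵢ is Gamma(α+n, β+T).
Sum of observations T = 8.0 hours; n = 5.
Posterior: Gamma(6.1+5, 6.6+8.0) = Gamma(11.1, 14.6).
The predictive distribution for the next observation is Lomax; its mean is β/(α−1) = 14.6/10.1 = 1.4455.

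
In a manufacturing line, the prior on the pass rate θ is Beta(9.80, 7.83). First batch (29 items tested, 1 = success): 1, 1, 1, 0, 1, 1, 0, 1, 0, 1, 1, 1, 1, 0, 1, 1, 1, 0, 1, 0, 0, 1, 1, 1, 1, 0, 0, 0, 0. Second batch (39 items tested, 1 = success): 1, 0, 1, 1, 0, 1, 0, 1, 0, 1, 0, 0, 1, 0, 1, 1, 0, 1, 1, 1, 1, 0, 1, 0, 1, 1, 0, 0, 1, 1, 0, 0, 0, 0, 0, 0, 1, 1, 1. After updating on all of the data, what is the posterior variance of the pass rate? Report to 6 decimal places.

The Beta prior is conjugate to a Binomial/Bernoulli likelihood; the update adds successes to α and failures to β.
After batch 1: Beta(9.80+18, 7.83+11) = Beta(27.80, 18.83).
After batch 2: Beta(27.80+21, 18.83+18) = Beta(48.80, 36.83).
Var = αβ/((α+β)²(α+β+1)) = 48.80·36.83/(85.63²·86.63) = 0.002829.

0.002829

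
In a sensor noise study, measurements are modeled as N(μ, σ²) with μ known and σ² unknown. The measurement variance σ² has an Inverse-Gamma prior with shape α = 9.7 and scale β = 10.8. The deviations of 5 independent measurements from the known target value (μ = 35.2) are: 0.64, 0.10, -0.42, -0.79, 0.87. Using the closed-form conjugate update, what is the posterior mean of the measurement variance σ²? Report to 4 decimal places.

1.0525

With known mean μ and an Inverse-Gamma(α, β) prior on σ², the Normal likelihood is conjugate: posterior is Inv-Gamma(α + n/2, β + Σ(xᵢ−μ)²/2).
Σ(xᵢ−μ)² = (0.64)² + (0.10)² + (-0.42)² + (-0.79)² + (0.87)² = 1.9770.
Posterior: Inv-Gamma(9.7 + 5/2, 10.8 + 1.9770/2) = Inv-Gamma(12.20, 11.78850).
E[σ²|data] = β/(α−1) = 11.78850/11.20 = 1.0525.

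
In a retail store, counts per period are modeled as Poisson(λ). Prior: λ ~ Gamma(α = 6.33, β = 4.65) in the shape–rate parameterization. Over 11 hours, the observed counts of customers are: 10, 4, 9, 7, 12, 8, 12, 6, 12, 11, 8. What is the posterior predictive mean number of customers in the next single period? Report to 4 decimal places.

With a Gamma(shape α, rate β) prior, the Poisson likelihood is conjugate: the posterior is Gamma(α + ΣXᵢ, β + n).
Sum of counts S = 99 over n = 11 hours.
Posterior: Gamma(α+S, β+n) = Gamma(6.33+99, 4.65+11) = Gamma(105.33, 15.65).
The predictive distribution for one future period is NegBinom with mean α/β = 6.7304.

6.7304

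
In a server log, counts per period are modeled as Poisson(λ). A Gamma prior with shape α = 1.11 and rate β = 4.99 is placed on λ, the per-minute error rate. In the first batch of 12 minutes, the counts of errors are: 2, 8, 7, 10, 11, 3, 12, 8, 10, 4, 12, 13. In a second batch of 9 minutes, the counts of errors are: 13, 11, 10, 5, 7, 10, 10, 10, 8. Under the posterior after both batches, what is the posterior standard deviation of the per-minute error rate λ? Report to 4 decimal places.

0.5235

With a Gamma(shape α, rate β) prior, the Poisson likelihood is conjugate: the posterior is Gamma(α + ΣXᵢ, β + n).
Batch 1: sum of counts S = 100 over n = 12 minutes.
After batch 1: Gamma(α+S, β+n) = Gamma(1.11+100, 4.99+12) = Gamma(101.11, 16.99).
Batch 2: sum of counts S = 84 over n = 9 minutes.
After batch 2: Gamma(α+S, β+n) = Gamma(101.11+84, 16.99+9) = Gamma(185.11, 25.99).
SD = √α/β = √185.11/25.99 = 0.5235.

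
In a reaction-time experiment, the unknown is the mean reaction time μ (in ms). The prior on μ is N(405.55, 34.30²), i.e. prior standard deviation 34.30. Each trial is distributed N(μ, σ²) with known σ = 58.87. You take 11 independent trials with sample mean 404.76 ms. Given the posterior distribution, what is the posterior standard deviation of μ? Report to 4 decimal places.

15.7642

For Normal data with known variance σ², a Normal(μ₀, σ₀²) prior on μ is conjugate. Posterior precision = 1/σ₀² + n/σ²; posterior mean is the precision-weighted average of μ₀ and x̄.
σ₀² = 34.30² = 1176.49, σ² = 58.87² = 3465.6769; σ² + n·σ₀² = 3465.6769 + 11·1176.49 = 16407.0669.
Posterior precision = 1/σ₀² + n/σ² = 1/1176.49 + 11/3465.6769 = (σ² + n·σ₀²)/(σ₀²σ²) = 16407.0669/(1176.49·3465.6769); posterior variance σₙ² = σ₀²σ²/(σ² + n·σ₀²) = 1176.49·3465.6769/16407.0669 = 248.510855.
Posterior SD = √σₙ² = √(1176.49·3465.6769/16407.0669) = 15.7642.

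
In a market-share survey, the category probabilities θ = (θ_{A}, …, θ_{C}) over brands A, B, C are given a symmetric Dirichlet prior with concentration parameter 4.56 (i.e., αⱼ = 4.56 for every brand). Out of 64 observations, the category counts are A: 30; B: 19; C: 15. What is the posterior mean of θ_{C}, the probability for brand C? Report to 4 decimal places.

0.2518

The Dirichlet prior is conjugate to the Multinomial likelihood: each posterior αⱼ = prior αⱼ + observed count nⱼ.
Posterior concentration: (34.56, 23.56, 19.56), total = 77.68.
E[θ_{C}|data] = α_{C}/Σα = 19.56/77.68 = 0.2518.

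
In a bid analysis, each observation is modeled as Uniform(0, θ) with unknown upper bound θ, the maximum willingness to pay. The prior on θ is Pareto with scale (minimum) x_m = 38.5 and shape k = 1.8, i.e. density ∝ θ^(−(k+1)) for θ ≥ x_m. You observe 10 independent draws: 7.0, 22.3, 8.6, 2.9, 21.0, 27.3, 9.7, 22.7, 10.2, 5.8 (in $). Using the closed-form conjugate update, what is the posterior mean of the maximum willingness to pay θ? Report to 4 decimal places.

42.0648

A Pareto(scale x_m, shape k) prior on the upper bound θ of Uniform(0, θ) is conjugate: posterior is Pareto(max(x_m, max xᵢ), k + n).
Sample maximum = 27.3; prior scale x_m = 38.5 → posterior scale = max = 38.5.
Posterior shape = 1.8 + 10 = 11.8.
E[θ|data] = k·x_m/(k−1) = 11.8·38.5/10.8 = 42.0648.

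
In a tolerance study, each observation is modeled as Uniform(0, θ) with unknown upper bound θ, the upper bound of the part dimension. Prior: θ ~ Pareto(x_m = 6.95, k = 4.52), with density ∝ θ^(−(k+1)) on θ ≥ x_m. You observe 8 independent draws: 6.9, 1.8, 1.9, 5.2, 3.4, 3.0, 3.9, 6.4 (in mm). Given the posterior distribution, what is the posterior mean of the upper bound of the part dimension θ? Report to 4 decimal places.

7.5533

A Pareto(scale x_m, shape k) prior on the upper bound θ of Uniform(0, θ) is conjugate: posterior is Pareto(max(x_m, max xᵢ), k + n).
Sample maximum = 6.9; prior scale x_m = 6.95 → posterior scale = max = 6.95.
Posterior shape = 4.52 + 8 = 12.52.
E[θ|data] = k·x_m/(k−1) = 12.52·6.95/11.52 = 7.5533.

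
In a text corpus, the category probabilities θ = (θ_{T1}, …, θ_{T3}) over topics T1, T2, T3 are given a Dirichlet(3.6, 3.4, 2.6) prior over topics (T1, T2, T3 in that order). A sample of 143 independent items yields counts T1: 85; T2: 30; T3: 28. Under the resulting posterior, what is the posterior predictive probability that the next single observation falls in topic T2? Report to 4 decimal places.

The Dirichlet prior is conjugate to the Multinomial likelihood: each posterior αⱼ = prior αⱼ + observed count nⱼ.
Posterior concentration: (88.6, 33.4, 30.6), total = 152.6.
P(next = T2 | data) = α_{T2}/Σα = 0.2189.

0.2189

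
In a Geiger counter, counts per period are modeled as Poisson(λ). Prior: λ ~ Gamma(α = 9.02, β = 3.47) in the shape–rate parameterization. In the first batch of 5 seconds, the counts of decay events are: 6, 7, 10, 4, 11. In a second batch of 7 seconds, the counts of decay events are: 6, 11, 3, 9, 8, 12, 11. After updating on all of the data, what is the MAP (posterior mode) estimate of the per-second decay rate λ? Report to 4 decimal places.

With a Gamma(shape α, rate β) prior, the Poisson likelihood is conjugate: the posterior is Gamma(α + ΣXᵢ, β + n).
Batch 1: sum of counts S = 38 over n = 5 seconds.
After batch 1: Gamma(α+S, β+n) = Gamma(9.02+38, 3.47+5) = Gamma(47.02, 8.47).
Batch 2: sum of counts S = 60 over n = 7 seconds.
After batch 2: Gamma(α+S, β+n) = Gamma(47.02+60, 8.47+7) = Gamma(107.02, 15.47).
Mode of Gamma(α,β) for α≥1 is (α−1)/β = 106.02/15.47 = 6.8533.

6.8533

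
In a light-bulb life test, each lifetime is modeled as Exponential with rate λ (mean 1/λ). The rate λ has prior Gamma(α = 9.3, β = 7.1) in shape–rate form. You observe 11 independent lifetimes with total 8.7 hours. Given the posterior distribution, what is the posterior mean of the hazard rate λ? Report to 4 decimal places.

1.2848

With a Gamma(shape α, rate β) prior on the exponential rate λ, the posterior after n observations with total T = Σxᵢ is Gamma(α+n, β+T).
Posterior: Gamma(9.3+11, 7.1+8.7) = Gamma(20.3, 15.8).
Posterior mean of λ = α/β = 20.3/15.8 = 1.2848.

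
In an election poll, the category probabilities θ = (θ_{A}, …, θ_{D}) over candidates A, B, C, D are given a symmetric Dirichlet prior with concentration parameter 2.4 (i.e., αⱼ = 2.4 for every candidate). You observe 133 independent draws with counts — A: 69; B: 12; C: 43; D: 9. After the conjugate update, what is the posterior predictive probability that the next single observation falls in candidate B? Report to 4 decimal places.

The Dirichlet prior is conjugate to the Multinomial likelihood: each posterior αⱼ = prior αⱼ + observed count nⱼ.
Posterior concentration: (71.4, 14.4, 45.4, 11.4), total = 142.6.
P(next = B | data) = α_{B}/Σα = 0.1010.

0.1010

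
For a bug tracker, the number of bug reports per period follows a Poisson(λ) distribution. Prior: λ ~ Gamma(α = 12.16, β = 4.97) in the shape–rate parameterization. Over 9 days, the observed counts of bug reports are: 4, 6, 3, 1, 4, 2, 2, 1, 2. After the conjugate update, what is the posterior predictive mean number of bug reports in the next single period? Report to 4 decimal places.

With a Gamma(shape α, rate β) prior, the Poisson likelihood is conjugate: the posterior is Gamma(α + ΣXᵢ, β + n).
Sum of counts S = 25 over n = 9 days.
Posterior: Gamma(α+S, β+n) = Gamma(12.16+25, 4.97+9) = Gamma(37.16, 13.97).
The predictive distribution for one future period is NegBinom with mean α/β = 2.6600.

2.6600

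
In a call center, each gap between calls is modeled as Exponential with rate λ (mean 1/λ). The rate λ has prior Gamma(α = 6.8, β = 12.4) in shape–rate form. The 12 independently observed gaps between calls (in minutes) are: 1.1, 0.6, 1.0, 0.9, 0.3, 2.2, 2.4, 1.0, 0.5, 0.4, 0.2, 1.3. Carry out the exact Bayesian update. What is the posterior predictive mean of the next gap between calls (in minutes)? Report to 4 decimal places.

With a Gamma(shape α, rate β) prior on the exponential rate λ, the posterior after n observations with total T = Σxᵢ is Gamma(α+n, β+T).
Sum of observations T = 11.9 minutes; n = 12.
Posterior: Gamma(6.8+12, 12.4+11.9) = Gamma(18.8, 24.3).
The predictive distribution for the next observation is Lomax; its mean is β/(α−1) = 24.3/17.8 = 1.3652.

1.3652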